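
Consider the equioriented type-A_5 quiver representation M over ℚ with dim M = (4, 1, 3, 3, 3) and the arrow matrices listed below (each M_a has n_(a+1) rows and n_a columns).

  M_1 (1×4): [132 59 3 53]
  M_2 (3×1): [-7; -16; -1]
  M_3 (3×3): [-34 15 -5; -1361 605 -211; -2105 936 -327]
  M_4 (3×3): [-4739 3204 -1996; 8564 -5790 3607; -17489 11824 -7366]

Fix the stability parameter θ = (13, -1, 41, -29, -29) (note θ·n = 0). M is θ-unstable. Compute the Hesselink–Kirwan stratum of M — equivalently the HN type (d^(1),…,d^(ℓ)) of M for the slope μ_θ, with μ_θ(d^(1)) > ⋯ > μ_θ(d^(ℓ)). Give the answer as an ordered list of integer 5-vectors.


Via rank(M_{q-1}∘⋯∘M_p): M ≅ I[1,1]^3, I[1,5], I[3,4], I[3,5], I[5,5].
μ_θ-semistable layers: μ^(1)=13; μ^(2)=6; μ^(3)=-1; μ^(4)=-17/3; μ^(5)=-29

((3, 0, 0, 0, 0); (0, 0, 1, 1, 0); (1, 1, 1, 1, 1); (0, 0, 1, 1, 1); (0, 0, 0, 0, 1))


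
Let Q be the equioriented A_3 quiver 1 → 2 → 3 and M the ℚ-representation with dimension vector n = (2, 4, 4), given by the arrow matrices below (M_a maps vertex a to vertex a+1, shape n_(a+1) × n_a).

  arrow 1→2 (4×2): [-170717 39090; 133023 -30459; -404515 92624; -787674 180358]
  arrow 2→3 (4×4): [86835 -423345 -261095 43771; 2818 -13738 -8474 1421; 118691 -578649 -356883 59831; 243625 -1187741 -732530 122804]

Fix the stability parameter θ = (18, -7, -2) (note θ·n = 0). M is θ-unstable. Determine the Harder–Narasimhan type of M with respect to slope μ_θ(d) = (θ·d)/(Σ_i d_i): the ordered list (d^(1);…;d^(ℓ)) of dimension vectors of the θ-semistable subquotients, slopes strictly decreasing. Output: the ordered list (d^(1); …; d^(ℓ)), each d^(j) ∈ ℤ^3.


Via rank(M_{q-1}∘⋯∘M_p): M ≅ I[1,3]^2, I[2,2], I[2,3], I[3,3].
μ_θ-semistable layers: μ^(1)=3; μ^(2)=-2; μ^(3)=-7

((2, 2, 2); (0, 0, 2); (0, 2, 0))


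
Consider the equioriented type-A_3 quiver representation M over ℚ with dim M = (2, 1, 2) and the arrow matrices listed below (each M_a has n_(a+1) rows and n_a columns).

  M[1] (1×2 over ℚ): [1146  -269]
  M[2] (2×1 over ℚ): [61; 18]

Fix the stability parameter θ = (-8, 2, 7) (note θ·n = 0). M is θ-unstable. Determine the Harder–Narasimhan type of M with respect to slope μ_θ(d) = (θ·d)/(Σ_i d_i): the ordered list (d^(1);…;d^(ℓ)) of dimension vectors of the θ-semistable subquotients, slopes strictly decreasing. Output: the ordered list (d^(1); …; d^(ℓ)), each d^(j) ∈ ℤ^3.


Interval decomposition of M: I[1,1], I[1,3], I[3,3].
HN type (ℓ=3): μ^(1)=7; μ^(2)=2; μ^(3)=-8

((0, 0, 2); (0, 1, 0); (2, 0, 0))


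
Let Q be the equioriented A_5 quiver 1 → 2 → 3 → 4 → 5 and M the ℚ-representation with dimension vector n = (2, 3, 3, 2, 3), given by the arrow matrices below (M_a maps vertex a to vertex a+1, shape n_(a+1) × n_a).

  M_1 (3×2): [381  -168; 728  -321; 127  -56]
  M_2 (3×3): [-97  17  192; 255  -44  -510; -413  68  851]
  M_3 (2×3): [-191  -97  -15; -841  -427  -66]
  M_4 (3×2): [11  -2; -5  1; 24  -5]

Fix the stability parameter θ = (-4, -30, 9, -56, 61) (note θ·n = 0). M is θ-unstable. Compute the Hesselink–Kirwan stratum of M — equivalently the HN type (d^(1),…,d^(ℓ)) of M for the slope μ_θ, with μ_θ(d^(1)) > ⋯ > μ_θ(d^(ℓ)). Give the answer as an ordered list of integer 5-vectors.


Interval decomposition of M: I[1,3], I[1,5], I[2,5], I[5,5].
HN type (ℓ=6): μ^(1)=61; μ^(2)=9; μ^(3)=-17; μ^(4)=-81/4; μ^(5)=-47/2; μ^(6)=-30

((0, 0, 0, 0, 3); (0, 0, 1, 0, 0); (1, 1, 0, 0, 0); (1, 1, 1, 1, 0); (0, 0, 1, 1, 0); (0, 1, 0, 0, 0))


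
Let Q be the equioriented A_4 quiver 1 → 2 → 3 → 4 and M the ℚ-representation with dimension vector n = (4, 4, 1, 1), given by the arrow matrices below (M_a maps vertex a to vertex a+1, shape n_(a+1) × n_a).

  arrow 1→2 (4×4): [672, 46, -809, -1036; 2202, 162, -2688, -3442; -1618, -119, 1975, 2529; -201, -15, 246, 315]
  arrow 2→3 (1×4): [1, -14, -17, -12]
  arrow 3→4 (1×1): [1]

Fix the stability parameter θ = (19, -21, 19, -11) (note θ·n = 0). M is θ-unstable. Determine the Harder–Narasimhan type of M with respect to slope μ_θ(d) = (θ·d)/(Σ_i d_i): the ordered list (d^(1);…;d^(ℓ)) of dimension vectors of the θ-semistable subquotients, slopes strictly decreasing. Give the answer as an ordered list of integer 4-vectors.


Interval decomposition of M: I[1,1], I[1,2]^2, I[1,4], I[2,2].
HN type (ℓ=4): μ^(1)=19; μ^(2)=4; μ^(3)=-1; μ^(4)=-21

((1, 0, 0, 0); (0, 0, 1, 1); (3, 3, 0, 0); (0, 1, 0, 0))


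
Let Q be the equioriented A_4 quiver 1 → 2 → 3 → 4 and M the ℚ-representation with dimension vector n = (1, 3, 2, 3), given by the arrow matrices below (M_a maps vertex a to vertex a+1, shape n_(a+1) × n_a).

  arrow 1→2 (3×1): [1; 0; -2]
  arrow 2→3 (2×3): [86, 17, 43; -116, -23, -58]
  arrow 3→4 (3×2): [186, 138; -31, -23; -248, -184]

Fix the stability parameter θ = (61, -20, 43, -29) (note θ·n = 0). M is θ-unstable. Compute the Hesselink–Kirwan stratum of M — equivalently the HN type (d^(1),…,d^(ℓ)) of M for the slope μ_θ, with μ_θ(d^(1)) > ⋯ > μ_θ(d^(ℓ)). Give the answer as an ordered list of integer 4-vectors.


Barcode: M ≅ I[1,2], I[2,3], I[2,4], I[4,4]^2. HN layers by μ_θ (5 steps, strictly decreasing):
  μ^(1)=43; μ^(2)=41/2; μ^(3)=7; μ^(4)=-20; μ^(5)=-29

((0, 0, 1, 0); (1, 1, 0, 0); (0, 0, 1, 1); (0, 2, 0, 0); (0, 0, 0, 2))


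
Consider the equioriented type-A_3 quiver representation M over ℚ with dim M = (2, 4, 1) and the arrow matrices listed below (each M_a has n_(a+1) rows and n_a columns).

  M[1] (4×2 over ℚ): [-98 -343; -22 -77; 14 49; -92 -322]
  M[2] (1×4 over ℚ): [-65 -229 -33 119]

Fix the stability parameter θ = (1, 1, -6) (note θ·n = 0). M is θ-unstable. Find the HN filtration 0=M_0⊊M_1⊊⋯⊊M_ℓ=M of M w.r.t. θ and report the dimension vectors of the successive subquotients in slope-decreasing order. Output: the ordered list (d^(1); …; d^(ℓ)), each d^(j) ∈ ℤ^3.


Barcode: M ≅ I[1,1], I[1,3], I[2,2]^3. HN layers by μ_θ (2 steps, strictly decreasing):
  μ^(1)=1; μ^(2)=-4/3

((1, 3, 0); (1, 1, 1))


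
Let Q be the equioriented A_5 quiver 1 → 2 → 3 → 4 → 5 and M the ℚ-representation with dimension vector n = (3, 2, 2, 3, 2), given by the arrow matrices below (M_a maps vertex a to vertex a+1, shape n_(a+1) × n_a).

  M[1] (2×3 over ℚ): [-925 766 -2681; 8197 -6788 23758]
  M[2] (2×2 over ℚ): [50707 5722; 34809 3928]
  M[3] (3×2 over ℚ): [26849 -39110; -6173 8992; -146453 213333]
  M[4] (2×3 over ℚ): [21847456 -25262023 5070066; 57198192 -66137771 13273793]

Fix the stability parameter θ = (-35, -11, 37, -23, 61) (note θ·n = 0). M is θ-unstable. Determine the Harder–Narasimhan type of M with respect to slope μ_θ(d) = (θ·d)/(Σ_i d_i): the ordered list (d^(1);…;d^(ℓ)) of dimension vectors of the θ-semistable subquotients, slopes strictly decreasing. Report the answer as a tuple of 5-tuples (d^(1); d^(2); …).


Interval decomposition of M: I[1,1], I[1,5]^2, I[4,4].
HN type (ℓ=5): μ^(1)=61; μ^(2)=7; μ^(3)=-11; μ^(4)=-23; μ^(5)=-35

((0, 0, 0, 0, 2); (0, 0, 2, 2, 0); (0, 2, 0, 0, 0); (0, 0, 0, 1, 0); (3, 0, 0, 0, 0))


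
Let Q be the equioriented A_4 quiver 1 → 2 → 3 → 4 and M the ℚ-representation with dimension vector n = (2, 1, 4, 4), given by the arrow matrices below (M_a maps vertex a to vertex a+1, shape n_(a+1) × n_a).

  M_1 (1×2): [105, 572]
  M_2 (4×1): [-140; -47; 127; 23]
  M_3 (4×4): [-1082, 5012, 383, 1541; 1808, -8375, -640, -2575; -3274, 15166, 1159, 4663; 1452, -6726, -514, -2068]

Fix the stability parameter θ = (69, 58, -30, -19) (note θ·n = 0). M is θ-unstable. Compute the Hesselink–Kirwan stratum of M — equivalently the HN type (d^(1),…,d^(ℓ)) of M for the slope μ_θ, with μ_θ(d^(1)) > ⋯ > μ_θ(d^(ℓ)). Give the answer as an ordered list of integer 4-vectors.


Interval decomposition of M: I[1,1], I[1,3], I[3,3], I[3,4]^2, I[4,4]^2.
HN type (ℓ=4): μ^(1)=69; μ^(2)=97/3; μ^(3)=-19; μ^(4)=-30

((1, 0, 0, 0); (1, 1, 1, 0); (0, 0, 0, 4); (0, 0, 3, 0))


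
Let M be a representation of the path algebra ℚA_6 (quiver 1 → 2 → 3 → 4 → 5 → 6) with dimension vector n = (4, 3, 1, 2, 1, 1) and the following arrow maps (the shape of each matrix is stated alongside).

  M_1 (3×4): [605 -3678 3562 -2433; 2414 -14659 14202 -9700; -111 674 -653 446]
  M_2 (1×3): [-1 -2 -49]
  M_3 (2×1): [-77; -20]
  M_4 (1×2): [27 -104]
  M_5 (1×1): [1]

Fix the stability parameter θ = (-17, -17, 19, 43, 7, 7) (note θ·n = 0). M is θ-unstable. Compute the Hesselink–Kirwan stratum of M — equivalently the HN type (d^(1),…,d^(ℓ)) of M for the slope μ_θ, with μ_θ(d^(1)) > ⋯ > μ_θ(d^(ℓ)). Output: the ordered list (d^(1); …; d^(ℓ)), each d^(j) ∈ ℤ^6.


Barcode: M ≅ I[1,1], I[1,2]^2, I[1,6], I[4,4]. HN layers by μ_θ (3 steps, strictly decreasing):
  μ^(1)=43; μ^(2)=19; μ^(3)=-17

((0, 0, 0, 1, 0, 0); (0, 0, 1, 1, 1, 1); (4, 3, 0, 0, 0, 0))


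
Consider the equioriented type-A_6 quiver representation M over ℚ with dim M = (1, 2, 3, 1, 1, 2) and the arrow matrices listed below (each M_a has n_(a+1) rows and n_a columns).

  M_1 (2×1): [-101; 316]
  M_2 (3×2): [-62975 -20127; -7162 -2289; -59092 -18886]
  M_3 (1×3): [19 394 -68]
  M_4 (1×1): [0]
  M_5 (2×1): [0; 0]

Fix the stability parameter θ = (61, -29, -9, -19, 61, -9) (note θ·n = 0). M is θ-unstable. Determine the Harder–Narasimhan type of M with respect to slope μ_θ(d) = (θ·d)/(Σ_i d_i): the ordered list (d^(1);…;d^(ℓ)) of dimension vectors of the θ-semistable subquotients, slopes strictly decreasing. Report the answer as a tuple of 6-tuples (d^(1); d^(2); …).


Via rank(M_{q-1}∘⋯∘M_p): M ≅ I[1,4], I[2,3], I[3,3], I[5,5], I[6,6]^2.
μ_θ-semistable layers: μ^(1)=61; μ^(2)=1; μ^(3)=-9; μ^(4)=-29

((0, 0, 0, 0, 1, 0); (1, 1, 1, 1, 0, 0); (0, 0, 2, 0, 0, 2); (0, 1, 0, 0, 0, 0))


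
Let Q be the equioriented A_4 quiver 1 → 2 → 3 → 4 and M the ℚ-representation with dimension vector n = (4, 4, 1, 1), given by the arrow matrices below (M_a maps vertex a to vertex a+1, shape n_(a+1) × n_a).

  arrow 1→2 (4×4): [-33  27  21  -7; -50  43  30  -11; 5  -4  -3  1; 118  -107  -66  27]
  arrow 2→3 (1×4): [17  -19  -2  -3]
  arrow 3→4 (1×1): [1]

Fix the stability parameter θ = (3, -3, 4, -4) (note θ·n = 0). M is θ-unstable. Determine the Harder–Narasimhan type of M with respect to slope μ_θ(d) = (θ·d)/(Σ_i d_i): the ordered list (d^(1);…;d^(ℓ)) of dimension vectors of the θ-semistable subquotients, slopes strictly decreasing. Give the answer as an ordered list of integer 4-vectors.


Barcode: M ≅ I[1,1], I[1,2]^2, I[1,4], I[2,2]. HN layers by μ_θ (3 steps, strictly decreasing):
  μ^(1)=3; μ^(2)=0; μ^(3)=-3

((1, 0, 0, 0); (3, 3, 1, 1); (0, 1, 0, 0))


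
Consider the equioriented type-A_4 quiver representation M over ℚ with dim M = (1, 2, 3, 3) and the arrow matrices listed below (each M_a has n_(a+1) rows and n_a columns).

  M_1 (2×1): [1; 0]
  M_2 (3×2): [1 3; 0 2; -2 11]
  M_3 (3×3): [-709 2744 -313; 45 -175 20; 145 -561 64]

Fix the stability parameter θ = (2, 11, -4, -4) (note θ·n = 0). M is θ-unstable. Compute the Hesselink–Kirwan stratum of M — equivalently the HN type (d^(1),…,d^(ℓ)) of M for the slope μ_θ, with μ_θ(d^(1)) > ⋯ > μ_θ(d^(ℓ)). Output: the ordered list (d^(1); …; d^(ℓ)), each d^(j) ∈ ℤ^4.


Via rank(M_{q-1}∘⋯∘M_p): M ≅ I[1,4], I[2,4], I[3,4].
μ_θ-semistable layers: μ^(1)=5/4; μ^(2)=1; μ^(3)=-4

((1, 1, 1, 1); (0, 1, 1, 1); (0, 0, 1, 1))


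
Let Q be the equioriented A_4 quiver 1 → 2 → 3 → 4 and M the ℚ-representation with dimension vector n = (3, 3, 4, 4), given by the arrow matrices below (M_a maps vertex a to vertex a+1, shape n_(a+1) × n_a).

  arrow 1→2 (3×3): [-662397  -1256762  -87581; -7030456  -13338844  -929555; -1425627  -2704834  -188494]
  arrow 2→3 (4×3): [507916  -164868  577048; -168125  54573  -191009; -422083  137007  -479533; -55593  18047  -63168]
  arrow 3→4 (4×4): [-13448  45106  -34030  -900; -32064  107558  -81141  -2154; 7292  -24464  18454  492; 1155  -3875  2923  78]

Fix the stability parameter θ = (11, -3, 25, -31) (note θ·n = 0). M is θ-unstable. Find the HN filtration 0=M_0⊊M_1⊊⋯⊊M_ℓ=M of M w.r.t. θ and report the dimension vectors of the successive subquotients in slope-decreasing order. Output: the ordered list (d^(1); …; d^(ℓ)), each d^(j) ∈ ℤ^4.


Via rank(M_{q-1}∘⋯∘M_p): M ≅ I[1,1], I[1,2], I[1,3], I[2,4], I[3,4]^2, I[4,4].
μ_θ-semistable layers: μ^(1)=25; μ^(2)=11; μ^(3)=4; μ^(4)=-3; μ^(5)=-31

((0, 0, 1, 0); (1, 0, 0, 0); (2, 2, 0, 0); (0, 1, 3, 3); (0, 0, 0, 1))


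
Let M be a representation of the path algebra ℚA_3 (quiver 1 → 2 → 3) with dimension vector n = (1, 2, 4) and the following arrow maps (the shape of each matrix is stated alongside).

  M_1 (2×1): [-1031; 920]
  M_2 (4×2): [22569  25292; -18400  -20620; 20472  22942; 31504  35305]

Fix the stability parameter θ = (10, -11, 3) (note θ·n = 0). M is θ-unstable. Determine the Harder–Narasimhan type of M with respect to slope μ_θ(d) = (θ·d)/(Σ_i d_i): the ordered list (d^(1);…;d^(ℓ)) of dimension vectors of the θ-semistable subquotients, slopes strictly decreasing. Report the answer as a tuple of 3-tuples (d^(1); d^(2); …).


Interval decomposition of M: I[1,3], I[2,3], I[3,3]^2.
HN type (ℓ=3): μ^(1)=3; μ^(2)=-1/2; μ^(3)=-11

((0, 0, 4); (1, 1, 0); (0, 1, 0))


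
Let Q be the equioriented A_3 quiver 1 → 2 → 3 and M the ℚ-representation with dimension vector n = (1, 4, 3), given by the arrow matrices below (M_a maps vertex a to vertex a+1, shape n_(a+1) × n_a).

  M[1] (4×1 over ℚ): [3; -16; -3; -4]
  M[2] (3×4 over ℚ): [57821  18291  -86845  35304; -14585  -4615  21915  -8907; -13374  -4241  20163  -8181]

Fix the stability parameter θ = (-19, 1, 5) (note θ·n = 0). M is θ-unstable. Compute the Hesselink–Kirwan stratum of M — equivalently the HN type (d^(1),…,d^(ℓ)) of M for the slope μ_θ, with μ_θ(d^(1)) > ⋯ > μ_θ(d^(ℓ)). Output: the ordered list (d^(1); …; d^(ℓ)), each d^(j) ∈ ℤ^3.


Barcode: M ≅ I[1,3], I[2,2], I[2,3]^2. HN layers by μ_θ (3 steps, strictly decreasing):
  μ^(1)=5; μ^(2)=1; μ^(3)=-19

((0, 0, 3); (0, 4, 0); (1, 0, 0))


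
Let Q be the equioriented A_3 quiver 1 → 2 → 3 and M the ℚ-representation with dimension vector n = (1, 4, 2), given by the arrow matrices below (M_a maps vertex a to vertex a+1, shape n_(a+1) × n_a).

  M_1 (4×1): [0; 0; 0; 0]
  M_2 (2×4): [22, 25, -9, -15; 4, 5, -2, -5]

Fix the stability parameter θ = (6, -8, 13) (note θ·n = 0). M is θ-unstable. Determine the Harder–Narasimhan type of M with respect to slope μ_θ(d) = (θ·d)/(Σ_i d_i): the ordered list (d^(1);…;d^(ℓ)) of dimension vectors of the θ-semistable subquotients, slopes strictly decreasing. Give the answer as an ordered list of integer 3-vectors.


Via rank(M_{q-1}∘⋯∘M_p): M ≅ I[1,1], I[2,2]^2, I[2,3]^2.
μ_θ-semistable layers: μ^(1)=13; μ^(2)=6; μ^(3)=-8

((0, 0, 2); (1, 0, 0); (0, 4, 0))


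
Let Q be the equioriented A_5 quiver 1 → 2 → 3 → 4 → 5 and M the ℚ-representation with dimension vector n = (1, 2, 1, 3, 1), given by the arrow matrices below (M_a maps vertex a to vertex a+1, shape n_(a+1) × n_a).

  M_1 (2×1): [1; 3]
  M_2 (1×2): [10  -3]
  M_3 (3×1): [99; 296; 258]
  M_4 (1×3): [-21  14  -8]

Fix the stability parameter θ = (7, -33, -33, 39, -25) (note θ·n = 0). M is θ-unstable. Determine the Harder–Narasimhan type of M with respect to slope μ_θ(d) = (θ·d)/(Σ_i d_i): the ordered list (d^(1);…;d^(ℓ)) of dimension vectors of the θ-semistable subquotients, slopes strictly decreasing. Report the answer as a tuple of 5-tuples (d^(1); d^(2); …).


Via rank(M_{q-1}∘⋯∘M_p): M ≅ I[1,5], I[2,2], I[4,4]^2.
μ_θ-semistable layers: μ^(1)=39; μ^(2)=7; μ^(3)=-59/3; μ^(4)=-33

((0, 0, 0, 2, 0); (0, 0, 0, 1, 1); (1, 1, 1, 0, 0); (0, 1, 0, 0, 0))


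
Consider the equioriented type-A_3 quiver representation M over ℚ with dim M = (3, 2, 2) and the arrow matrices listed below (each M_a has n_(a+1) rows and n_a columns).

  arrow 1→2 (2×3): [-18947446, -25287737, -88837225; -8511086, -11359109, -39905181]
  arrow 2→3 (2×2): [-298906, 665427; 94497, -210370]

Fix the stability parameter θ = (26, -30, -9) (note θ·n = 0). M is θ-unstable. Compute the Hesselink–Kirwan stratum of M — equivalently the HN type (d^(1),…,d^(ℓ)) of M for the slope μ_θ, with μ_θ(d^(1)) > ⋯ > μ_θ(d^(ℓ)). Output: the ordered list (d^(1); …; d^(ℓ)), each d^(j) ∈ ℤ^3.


Interval decomposition of M: I[1,1], I[1,3]^2.
HN type (ℓ=2): μ^(1)=26; μ^(2)=-13/3

((1, 0, 0); (2, 2, 2))


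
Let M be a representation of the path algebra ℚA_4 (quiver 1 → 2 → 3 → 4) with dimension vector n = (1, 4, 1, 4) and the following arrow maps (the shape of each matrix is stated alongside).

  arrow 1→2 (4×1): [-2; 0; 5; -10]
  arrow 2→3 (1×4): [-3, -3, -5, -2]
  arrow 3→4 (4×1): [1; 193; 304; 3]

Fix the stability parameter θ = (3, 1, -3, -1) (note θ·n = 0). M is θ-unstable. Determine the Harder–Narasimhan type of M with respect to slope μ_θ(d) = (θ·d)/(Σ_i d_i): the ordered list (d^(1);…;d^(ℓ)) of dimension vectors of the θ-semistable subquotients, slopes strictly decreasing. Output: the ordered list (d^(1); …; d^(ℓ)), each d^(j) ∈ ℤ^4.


Interval decomposition of M: I[1,4], I[2,2]^3, I[4,4]^3.
HN type (ℓ=3): μ^(1)=1; μ^(2)=0; μ^(3)=-1

((0, 3, 0, 0); (1, 1, 1, 1); (0, 0, 0, 3))


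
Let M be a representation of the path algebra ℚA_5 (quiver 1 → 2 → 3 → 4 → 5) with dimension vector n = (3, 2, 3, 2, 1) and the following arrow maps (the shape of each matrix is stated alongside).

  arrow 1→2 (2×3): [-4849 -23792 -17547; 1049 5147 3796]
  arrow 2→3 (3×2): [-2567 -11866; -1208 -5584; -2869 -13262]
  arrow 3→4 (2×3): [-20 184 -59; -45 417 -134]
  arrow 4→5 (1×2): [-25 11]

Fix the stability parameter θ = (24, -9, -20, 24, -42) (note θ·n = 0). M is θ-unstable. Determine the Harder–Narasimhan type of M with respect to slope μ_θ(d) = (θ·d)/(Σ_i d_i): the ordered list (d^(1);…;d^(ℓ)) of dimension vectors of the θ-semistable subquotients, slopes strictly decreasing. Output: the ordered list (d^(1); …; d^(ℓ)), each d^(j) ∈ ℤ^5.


Interval decomposition of M: I[1,1], I[1,2], I[1,4], I[3,3], I[3,5].
HN type (ℓ=5): μ^(1)=24; μ^(2)=15/2; μ^(3)=-5/3; μ^(4)=-9; μ^(5)=-20

((1, 0, 0, 1, 0); (1, 1, 0, 0, 0); (1, 1, 1, 0, 0); (0, 0, 0, 1, 1); (0, 0, 2, 0, 0))


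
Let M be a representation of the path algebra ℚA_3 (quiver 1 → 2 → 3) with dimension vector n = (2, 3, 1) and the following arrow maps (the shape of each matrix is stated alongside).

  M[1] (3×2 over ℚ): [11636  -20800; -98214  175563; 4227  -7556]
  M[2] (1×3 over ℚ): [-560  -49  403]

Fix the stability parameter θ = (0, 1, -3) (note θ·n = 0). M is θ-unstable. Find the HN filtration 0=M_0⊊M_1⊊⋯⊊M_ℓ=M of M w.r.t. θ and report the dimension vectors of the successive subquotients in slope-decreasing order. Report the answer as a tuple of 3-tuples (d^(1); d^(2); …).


Via rank(M_{q-1}∘⋯∘M_p): M ≅ I[1,2], I[1,3], I[2,2].
μ_θ-semistable layers: μ^(1)=1; μ^(2)=0; μ^(3)=-2/3

((0, 2, 0); (1, 0, 0); (1, 1, 1))


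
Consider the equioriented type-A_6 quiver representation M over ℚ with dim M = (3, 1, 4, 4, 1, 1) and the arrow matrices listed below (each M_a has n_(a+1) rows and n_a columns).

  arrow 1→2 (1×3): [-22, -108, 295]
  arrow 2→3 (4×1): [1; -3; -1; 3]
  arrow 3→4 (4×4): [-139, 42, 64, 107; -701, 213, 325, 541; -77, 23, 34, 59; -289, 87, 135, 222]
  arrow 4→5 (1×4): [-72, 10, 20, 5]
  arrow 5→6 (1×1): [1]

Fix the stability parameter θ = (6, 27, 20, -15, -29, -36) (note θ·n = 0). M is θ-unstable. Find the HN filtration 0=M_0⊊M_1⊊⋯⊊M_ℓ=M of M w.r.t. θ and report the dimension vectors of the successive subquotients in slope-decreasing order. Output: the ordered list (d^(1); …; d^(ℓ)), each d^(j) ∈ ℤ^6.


Via rank(M_{q-1}∘⋯∘M_p): M ≅ I[1,1]^2, I[1,6], I[3,4]^3.
μ_θ-semistable layers: μ^(1)=6; μ^(2)=5/2; μ^(3)=-9/2

((2, 0, 0, 0, 0, 0); (0, 0, 3, 3, 0, 0); (1, 1, 1, 1, 1, 1))


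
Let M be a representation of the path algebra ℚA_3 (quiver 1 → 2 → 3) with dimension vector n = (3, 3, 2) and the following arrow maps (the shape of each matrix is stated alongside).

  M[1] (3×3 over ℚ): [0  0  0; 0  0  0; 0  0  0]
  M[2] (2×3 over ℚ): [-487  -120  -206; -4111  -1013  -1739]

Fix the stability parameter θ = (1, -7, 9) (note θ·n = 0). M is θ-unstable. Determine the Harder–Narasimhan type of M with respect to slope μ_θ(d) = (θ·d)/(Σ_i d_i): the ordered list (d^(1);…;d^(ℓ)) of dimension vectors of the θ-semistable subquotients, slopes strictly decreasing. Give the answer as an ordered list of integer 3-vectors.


Interval decomposition of M: I[1,1]^3, I[2,2], I[2,3]^2.
HN type (ℓ=3): μ^(1)=9; μ^(2)=1; μ^(3)=-7

((0, 0, 2); (3, 0, 0); (0, 3, 0))


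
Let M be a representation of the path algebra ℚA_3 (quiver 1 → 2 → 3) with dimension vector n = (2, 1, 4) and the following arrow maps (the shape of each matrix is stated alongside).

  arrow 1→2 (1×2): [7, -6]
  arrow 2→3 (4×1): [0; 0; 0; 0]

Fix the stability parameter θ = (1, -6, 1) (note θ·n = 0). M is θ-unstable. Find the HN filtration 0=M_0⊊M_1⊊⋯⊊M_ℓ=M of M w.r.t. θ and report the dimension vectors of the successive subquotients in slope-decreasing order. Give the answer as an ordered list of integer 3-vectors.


Barcode: M ≅ I[1,1], I[1,2], I[3,3]^4. HN layers by μ_θ (2 steps, strictly decreasing):
  μ^(1)=1; μ^(2)=-5/2

((1, 0, 4); (1, 1, 0))


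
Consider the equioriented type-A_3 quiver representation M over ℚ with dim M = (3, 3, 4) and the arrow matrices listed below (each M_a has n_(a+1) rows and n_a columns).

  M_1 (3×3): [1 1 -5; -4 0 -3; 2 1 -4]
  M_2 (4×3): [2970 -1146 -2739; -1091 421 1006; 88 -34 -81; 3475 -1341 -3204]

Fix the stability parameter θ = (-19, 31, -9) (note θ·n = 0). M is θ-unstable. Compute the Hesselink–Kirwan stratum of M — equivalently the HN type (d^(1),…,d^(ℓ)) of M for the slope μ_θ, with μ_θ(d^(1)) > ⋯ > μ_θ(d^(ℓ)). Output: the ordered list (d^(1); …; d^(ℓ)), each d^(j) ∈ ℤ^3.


Interval decomposition of M: I[1,3]^3, I[3,3].
HN type (ℓ=3): μ^(1)=11; μ^(2)=-9; μ^(3)=-19

((0, 3, 3); (0, 0, 1); (3, 0, 0))


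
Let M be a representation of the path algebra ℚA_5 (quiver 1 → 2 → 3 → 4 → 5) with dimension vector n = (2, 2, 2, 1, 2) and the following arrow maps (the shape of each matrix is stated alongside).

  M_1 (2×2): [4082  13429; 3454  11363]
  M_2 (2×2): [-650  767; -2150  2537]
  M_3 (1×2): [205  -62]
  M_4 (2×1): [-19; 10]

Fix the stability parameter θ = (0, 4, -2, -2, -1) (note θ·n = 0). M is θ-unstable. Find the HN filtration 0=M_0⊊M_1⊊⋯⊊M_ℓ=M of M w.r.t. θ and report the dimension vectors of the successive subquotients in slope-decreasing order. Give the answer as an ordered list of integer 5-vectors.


Barcode: M ≅ I[1,1], I[1,5], I[2,2], I[3,3], I[5,5]. HN layers by μ_θ (5 steps, strictly decreasing):
  μ^(1)=4; μ^(2)=0; μ^(3)=-1/5; μ^(4)=-1; μ^(5)=-2

((0, 1, 0, 0, 0); (1, 0, 0, 0, 0); (1, 1, 1, 1, 1); (0, 0, 0, 0, 1); (0, 0, 1, 0, 0))


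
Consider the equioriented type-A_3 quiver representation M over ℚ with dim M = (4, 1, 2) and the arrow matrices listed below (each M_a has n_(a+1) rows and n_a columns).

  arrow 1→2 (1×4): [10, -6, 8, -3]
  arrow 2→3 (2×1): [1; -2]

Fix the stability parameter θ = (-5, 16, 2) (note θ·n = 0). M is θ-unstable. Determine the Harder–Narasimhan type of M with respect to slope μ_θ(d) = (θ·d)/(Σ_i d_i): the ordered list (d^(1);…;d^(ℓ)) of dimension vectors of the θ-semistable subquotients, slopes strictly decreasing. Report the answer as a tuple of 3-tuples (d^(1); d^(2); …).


Via rank(M_{q-1}∘⋯∘M_p): M ≅ I[1,1]^3, I[1,3], I[3,3].
μ_θ-semistable layers: μ^(1)=9; μ^(2)=2; μ^(3)=-5

((0, 1, 1); (0, 0, 1); (4, 0, 0))


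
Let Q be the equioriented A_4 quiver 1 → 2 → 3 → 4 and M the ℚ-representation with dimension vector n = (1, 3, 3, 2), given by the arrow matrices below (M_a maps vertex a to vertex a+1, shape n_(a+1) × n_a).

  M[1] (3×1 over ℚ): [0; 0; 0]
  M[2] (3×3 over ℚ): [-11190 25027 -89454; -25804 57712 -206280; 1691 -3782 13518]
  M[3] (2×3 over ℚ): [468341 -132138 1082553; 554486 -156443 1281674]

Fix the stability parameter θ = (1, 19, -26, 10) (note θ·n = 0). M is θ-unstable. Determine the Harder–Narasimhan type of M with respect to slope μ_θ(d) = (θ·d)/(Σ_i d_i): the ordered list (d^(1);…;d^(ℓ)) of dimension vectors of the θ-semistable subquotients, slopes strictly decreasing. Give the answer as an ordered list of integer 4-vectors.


Via rank(M_{q-1}∘⋯∘M_p): M ≅ I[1,1], I[2,2], I[2,3], I[2,4], I[3,4].
μ_θ-semistable layers: μ^(1)=19; μ^(2)=10; μ^(3)=1; μ^(4)=-7/2; μ^(5)=-26

((0, 1, 0, 0); (0, 0, 0, 2); (1, 0, 0, 0); (0, 2, 2, 0); (0, 0, 1, 0))


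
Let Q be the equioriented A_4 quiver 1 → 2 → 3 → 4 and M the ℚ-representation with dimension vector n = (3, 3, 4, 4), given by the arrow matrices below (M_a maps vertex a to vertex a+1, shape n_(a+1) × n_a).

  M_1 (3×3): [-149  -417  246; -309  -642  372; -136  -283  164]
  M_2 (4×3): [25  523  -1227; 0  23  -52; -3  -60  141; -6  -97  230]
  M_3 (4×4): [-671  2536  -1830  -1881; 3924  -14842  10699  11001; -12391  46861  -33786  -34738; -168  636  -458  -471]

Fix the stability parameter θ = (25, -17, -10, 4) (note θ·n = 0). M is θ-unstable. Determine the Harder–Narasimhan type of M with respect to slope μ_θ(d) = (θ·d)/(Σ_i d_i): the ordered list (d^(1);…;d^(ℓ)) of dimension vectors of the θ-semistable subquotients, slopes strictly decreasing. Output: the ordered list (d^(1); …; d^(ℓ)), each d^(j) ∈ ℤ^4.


Via rank(M_{q-1}∘⋯∘M_p): M ≅ I[1,2], I[1,4]^2, I[3,4]^2.
μ_θ-semistable layers: μ^(1)=4; μ^(2)=-2/3; μ^(3)=-10

((1, 1, 0, 4); (2, 2, 2, 0); (0, 0, 2, 0))


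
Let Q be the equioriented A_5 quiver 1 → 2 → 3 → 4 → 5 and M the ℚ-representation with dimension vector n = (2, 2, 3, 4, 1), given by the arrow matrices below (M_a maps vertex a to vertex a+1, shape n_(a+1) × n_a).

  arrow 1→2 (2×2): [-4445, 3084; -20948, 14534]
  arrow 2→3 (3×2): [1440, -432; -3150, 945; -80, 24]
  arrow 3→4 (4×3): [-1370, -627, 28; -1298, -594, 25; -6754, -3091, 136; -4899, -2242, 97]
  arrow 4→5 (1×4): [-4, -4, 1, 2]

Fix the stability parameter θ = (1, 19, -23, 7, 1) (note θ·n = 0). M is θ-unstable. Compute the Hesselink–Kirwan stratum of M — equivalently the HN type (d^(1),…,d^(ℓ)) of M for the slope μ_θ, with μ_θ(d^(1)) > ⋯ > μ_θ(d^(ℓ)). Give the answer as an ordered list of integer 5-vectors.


Via rank(M_{q-1}∘⋯∘M_p): M ≅ I[1,2], I[1,5], I[3,4]^2, I[4,4].
μ_θ-semistable layers: μ^(1)=19; μ^(2)=7; μ^(3)=4; μ^(4)=1; μ^(5)=-1; μ^(6)=-23

((0, 1, 0, 0, 0); (0, 0, 0, 3, 0); (0, 0, 0, 1, 1); (1, 0, 0, 0, 0); (1, 1, 1, 0, 0); (0, 0, 2, 0, 0))


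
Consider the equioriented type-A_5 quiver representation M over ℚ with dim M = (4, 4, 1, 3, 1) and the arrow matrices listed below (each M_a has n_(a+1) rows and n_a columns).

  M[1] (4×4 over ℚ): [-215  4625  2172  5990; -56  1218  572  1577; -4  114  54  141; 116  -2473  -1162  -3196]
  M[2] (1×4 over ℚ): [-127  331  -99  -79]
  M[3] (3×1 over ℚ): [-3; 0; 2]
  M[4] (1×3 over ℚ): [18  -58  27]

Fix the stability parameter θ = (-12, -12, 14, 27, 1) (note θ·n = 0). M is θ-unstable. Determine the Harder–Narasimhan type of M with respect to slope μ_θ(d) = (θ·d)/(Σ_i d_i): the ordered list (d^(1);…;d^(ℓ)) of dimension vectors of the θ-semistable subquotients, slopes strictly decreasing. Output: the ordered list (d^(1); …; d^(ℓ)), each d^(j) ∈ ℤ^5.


Barcode: M ≅ I[1,2]^3, I[1,4], I[4,4], I[4,5]. HN layers by μ_θ (3 steps, strictly decreasing):
  μ^(1)=27; μ^(2)=14; μ^(3)=-12

((0, 0, 0, 2, 0); (0, 0, 1, 1, 1); (4, 4, 0, 0, 0))


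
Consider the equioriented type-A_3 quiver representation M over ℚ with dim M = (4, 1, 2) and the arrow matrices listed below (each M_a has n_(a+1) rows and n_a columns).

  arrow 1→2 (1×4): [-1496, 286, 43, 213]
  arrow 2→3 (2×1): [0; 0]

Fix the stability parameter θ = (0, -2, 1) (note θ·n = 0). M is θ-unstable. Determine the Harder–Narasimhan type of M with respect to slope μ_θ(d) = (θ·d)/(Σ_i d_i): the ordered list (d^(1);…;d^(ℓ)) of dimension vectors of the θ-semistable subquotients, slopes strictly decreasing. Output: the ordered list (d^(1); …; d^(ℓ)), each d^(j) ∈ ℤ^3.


Via rank(M_{q-1}∘⋯∘M_p): M ≅ I[1,1]^3, I[1,2], I[3,3]^2.
μ_θ-semistable layers: μ^(1)=1; μ^(2)=0; μ^(3)=-1

((0, 0, 2); (3, 0, 0); (1, 1, 0))


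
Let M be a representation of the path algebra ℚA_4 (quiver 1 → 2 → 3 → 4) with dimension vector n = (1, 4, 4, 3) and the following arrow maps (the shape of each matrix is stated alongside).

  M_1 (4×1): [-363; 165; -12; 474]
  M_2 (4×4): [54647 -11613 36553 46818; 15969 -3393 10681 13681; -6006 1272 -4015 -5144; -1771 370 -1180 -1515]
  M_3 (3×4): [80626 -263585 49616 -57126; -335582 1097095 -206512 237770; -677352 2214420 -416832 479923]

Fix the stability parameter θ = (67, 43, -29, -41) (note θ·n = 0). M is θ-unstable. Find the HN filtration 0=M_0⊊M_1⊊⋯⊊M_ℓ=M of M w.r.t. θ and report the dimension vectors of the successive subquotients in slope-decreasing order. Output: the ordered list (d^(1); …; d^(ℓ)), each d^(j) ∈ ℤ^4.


Interval decomposition of M: I[1,4], I[2,3]^2, I[2,4], I[4,4].
HN type (ℓ=4): μ^(1)=10; μ^(2)=7; μ^(3)=-9; μ^(4)=-41

((1, 1, 1, 1); (0, 2, 2, 0); (0, 1, 1, 1); (0, 0, 0, 1))


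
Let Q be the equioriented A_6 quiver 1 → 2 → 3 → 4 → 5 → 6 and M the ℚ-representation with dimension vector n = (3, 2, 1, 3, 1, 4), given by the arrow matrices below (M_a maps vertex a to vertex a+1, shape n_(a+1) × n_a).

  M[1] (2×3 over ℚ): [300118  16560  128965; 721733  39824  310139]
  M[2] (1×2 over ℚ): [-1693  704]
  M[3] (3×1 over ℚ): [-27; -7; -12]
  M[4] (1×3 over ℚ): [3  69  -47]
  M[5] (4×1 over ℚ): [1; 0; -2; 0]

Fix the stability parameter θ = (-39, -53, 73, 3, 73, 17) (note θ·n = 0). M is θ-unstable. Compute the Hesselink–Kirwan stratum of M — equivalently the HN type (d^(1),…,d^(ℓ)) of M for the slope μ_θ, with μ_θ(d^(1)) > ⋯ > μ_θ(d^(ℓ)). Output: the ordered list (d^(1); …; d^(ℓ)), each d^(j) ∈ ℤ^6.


Barcode: M ≅ I[1,1], I[1,2], I[1,4], I[4,4], I[4,6], I[6,6]^3. HN layers by μ_θ (6 steps, strictly decreasing):
  μ^(1)=45; μ^(2)=38; μ^(3)=17; μ^(4)=3; μ^(5)=-39; μ^(6)=-46

((0, 0, 0, 0, 1, 1); (0, 0, 1, 1, 0, 0); (0, 0, 0, 0, 0, 3); (0, 0, 0, 2, 0, 0); (1, 0, 0, 0, 0, 0); (2, 2, 0, 0, 0, 0))


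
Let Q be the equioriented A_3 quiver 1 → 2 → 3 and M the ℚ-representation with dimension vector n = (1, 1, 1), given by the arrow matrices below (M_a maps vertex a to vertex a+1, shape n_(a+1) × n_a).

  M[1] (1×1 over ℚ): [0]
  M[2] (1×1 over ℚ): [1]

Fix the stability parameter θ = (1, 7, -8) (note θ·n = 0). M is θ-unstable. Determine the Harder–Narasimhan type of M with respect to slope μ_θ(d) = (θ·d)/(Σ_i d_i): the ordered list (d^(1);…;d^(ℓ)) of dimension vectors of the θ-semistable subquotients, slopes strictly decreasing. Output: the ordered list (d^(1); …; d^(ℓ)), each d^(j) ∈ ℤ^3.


Via rank(M_{q-1}∘⋯∘M_p): M ≅ I[1,1], I[2,3].
μ_θ-semistable layers: μ^(1)=1; μ^(2)=-1/2

((1, 0, 0); (0, 1, 1))


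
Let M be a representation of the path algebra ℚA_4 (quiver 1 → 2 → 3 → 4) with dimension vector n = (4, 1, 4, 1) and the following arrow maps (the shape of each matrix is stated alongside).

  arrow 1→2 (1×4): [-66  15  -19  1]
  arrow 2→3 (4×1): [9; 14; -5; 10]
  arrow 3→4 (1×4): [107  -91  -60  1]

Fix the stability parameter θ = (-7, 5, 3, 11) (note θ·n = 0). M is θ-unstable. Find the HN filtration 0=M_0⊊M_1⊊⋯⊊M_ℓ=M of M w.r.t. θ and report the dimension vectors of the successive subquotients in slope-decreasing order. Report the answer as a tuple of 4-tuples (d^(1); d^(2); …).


Via rank(M_{q-1}∘⋯∘M_p): M ≅ I[1,1]^3, I[1,4], I[3,3]^3.
μ_θ-semistable layers: μ^(1)=11; μ^(2)=4; μ^(3)=3; μ^(4)=-7

((0, 0, 0, 1); (0, 1, 1, 0); (0, 0, 3, 0); (4, 0, 0, 0))


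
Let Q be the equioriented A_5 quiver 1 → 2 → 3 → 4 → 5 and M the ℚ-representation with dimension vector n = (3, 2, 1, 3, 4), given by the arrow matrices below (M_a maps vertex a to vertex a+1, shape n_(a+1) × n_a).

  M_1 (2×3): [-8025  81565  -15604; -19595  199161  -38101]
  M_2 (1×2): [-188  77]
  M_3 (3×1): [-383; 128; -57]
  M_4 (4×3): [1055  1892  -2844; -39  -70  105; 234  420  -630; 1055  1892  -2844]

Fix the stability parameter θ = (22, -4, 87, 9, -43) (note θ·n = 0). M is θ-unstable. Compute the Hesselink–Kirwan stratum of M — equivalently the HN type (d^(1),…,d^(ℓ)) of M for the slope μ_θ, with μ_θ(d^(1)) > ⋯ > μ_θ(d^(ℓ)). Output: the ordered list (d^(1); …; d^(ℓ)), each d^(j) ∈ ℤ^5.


Via rank(M_{q-1}∘⋯∘M_p): M ≅ I[1,1], I[1,2], I[1,5], I[4,4], I[4,5], I[5,5]^2.
μ_θ-semistable layers: μ^(1)=22; μ^(2)=53/3; μ^(3)=9; μ^(4)=-17; μ^(5)=-43

((1, 0, 0, 0, 0); (0, 0, 1, 1, 1); (2, 2, 0, 1, 0); (0, 0, 0, 1, 1); (0, 0, 0, 0, 2))


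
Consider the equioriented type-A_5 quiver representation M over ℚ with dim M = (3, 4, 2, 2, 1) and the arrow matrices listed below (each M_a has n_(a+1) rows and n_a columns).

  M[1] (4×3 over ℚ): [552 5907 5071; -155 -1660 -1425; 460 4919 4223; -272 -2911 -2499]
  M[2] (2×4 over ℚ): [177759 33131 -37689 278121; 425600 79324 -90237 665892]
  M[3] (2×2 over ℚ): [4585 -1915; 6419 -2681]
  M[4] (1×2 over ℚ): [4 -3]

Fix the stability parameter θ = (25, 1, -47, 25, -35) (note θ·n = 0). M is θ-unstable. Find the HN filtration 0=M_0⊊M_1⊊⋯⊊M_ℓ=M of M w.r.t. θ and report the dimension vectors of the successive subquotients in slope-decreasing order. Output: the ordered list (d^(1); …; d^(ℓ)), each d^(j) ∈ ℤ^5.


Via rank(M_{q-1}∘⋯∘M_p): M ≅ I[1,1], I[1,3], I[1,5], I[2,2]^2, I[4,4].
μ_θ-semistable layers: μ^(1)=25; μ^(2)=1; μ^(3)=-5; μ^(4)=-7

((1, 0, 0, 1, 0); (0, 2, 0, 0, 0); (0, 0, 0, 1, 1); (2, 2, 2, 0, 0))


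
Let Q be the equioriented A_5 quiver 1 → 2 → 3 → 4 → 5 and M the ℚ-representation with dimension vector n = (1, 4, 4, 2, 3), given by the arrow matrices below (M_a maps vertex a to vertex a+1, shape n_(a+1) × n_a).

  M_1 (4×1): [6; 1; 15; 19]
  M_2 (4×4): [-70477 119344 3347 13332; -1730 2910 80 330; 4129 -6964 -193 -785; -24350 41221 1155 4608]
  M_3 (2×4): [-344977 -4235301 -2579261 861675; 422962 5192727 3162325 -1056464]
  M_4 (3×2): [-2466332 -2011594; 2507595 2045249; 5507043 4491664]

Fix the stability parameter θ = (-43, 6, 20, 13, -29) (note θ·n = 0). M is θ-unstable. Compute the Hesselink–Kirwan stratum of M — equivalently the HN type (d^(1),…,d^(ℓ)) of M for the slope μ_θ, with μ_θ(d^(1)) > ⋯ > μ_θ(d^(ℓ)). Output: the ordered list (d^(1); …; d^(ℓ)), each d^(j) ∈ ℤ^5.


Via rank(M_{q-1}∘⋯∘M_p): M ≅ I[1,5], I[2,2], I[2,3], I[2,5], I[3,3], I[5,5].
μ_θ-semistable layers: μ^(1)=20; μ^(2)=6; μ^(3)=5/2; μ^(4)=-29; μ^(5)=-43

((0, 0, 2, 0, 0); (0, 2, 0, 0, 0); (0, 2, 2, 2, 2); (0, 0, 0, 0, 1); (1, 0, 0, 0, 0))


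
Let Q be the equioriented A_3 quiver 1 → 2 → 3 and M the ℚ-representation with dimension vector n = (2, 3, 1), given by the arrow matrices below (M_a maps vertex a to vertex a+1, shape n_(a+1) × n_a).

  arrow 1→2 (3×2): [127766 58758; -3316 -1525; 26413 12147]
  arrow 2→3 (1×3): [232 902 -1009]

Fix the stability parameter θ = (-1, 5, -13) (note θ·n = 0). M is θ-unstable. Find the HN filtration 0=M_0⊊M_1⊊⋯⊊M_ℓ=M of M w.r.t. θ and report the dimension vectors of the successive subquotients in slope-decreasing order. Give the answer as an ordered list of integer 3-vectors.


Barcode: M ≅ I[1,2], I[1,3], I[2,2]. HN layers by μ_θ (3 steps, strictly decreasing):
  μ^(1)=5; μ^(2)=-1; μ^(3)=-3

((0, 2, 0); (1, 0, 0); (1, 1, 1))


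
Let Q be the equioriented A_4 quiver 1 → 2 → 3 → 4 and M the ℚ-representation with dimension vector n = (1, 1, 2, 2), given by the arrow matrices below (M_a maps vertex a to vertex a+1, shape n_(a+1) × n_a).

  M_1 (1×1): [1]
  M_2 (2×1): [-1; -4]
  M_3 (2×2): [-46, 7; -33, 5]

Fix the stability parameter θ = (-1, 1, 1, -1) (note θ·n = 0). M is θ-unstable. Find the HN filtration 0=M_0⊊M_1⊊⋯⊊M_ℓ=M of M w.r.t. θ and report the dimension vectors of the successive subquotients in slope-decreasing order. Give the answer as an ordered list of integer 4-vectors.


Interval decomposition of M: I[1,4], I[3,4].
HN type (ℓ=3): μ^(1)=1/3; μ^(2)=0; μ^(3)=-1

((0, 1, 1, 1); (0, 0, 1, 1); (1, 0, 0, 0))


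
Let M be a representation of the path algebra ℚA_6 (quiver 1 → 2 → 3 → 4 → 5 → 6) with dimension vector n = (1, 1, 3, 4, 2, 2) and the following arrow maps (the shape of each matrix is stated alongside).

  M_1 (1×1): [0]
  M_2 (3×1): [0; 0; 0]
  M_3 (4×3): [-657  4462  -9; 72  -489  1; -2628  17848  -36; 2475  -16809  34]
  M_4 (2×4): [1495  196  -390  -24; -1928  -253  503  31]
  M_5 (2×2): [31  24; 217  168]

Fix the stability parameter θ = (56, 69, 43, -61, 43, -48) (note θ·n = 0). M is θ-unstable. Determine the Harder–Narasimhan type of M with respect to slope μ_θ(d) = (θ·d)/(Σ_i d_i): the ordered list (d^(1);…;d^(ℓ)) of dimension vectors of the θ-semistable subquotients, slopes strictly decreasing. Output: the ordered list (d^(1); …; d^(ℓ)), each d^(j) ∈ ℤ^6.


Barcode: M ≅ I[1,1], I[2,2], I[3,3], I[3,4], I[3,6], I[4,4], I[4,5], I[6,6]. HN layers by μ_θ (7 steps, strictly decreasing):
  μ^(1)=69; μ^(2)=56; μ^(3)=43; μ^(4)=-5/2; μ^(5)=-9; μ^(6)=-48; μ^(7)=-61

((0, 1, 0, 0, 0, 0); (1, 0, 0, 0, 0, 0); (0, 0, 1, 0, 1, 0); (0, 0, 0, 0, 1, 1); (0, 0, 2, 2, 0, 0); (0, 0, 0, 0, 0, 1); (0, 0, 0, 2, 0, 0))


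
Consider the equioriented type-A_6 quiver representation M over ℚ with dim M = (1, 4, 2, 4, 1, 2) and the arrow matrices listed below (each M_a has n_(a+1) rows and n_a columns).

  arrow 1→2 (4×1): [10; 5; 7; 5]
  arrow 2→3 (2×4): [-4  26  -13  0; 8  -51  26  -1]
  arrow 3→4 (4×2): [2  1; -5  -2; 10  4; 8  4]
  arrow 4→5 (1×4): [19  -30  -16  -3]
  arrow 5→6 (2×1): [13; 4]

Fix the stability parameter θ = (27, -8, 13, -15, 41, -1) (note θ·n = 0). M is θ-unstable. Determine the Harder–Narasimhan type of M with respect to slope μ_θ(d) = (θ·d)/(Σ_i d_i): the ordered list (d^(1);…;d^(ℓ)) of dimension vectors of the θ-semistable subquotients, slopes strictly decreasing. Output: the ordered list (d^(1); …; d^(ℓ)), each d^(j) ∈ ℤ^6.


Barcode: M ≅ I[1,6], I[2,2]^2, I[2,4], I[4,4]^2, I[6,6]. HN layers by μ_θ (5 steps, strictly decreasing):
  μ^(1)=20; μ^(2)=17/4; μ^(3)=-1; μ^(4)=-8; μ^(5)=-15

((0, 0, 0, 0, 1, 1); (1, 1, 1, 1, 0, 0); (0, 0, 1, 1, 0, 1); (0, 3, 0, 0, 0, 0); (0, 0, 0, 2, 0, 0))


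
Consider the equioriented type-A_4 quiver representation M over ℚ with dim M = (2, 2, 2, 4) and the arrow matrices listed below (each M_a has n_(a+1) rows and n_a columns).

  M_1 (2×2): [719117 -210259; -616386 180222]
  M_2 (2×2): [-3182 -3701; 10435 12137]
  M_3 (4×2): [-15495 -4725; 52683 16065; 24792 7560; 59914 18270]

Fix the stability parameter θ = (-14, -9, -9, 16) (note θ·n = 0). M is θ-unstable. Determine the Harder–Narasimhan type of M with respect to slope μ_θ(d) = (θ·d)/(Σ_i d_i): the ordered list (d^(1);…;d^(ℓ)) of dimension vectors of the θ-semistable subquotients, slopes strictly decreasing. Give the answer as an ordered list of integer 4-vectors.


Via rank(M_{q-1}∘⋯∘M_p): M ≅ I[1,1], I[1,4], I[2,3], I[4,4]^3.
μ_θ-semistable layers: μ^(1)=16; μ^(2)=-9; μ^(3)=-14

((0, 0, 0, 4); (0, 2, 2, 0); (2, 0, 0, 0))
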